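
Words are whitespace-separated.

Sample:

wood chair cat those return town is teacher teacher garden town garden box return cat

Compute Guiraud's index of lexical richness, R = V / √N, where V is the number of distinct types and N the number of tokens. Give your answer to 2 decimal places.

N = 15, V = 10.
√N = 3.872983
R = 10 / 3.872983 = 2.58

2.58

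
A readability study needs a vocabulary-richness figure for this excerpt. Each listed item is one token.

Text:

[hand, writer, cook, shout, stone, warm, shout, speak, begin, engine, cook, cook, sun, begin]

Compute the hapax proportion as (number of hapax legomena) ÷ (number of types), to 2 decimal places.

Frequencies: cook:3, shout:2, begin:2, hand:1, writer:1, stone:1, warm:1, speak:1, engine:1, sun:1
Hapax count = 7; type count = 10.
Ratio = 7 / 10 = 0.70

0.70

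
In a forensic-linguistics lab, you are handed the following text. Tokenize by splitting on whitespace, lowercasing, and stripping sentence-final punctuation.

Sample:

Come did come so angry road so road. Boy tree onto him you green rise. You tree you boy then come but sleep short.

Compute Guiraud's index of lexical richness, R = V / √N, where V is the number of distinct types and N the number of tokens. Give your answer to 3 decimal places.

N = 24, V = 16.
√N = 4.898979
R = 16 / 4.898979 = 3.266

3.266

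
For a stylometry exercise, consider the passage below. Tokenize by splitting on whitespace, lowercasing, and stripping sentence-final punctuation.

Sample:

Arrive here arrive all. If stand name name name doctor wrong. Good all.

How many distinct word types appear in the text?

9

Distinct types: {all, arrive, doctor, good, here, if, name, stand, wrong}
V = 9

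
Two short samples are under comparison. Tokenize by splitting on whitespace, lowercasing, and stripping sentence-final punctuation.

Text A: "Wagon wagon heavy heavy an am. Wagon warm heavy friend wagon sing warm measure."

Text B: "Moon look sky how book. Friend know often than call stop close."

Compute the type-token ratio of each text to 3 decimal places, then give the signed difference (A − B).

TTR(A) = 8/14 = 0.571
TTR(B) = 12/12 = 1.000
Difference = 0.571 − 1.000 = -0.429

-0.429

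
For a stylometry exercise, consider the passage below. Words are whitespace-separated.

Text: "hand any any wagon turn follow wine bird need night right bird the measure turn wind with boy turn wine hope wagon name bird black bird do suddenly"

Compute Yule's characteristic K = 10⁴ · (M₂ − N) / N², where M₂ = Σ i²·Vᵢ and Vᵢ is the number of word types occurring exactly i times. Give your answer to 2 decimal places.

Frequencies: bird:4, turn:3, any:2, wagon:2, wine:2, hand:1, follow:1, need:1, night:1, right:1, the:1, measure:1, wind:1, with:1, boy:1, hope:1, name:1, black:1, do:1, suddenly:1
N = 28. Frequency spectrum: V_1=15, V_2=3, V_3=1, V_4=1
M₂ = 1²·15 + 2²·3 + 3²·1 + 4²·1 = 52
K = 10000 × (52 − 28) / 28² = 306.12

306.12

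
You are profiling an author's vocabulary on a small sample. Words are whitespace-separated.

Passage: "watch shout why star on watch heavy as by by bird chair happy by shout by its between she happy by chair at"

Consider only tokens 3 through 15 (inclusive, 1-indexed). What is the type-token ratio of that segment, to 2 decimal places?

Segment tokens 3–15: why, star, on, watch, heavy, as, by, by, bird, chair, happy, by, shout
Segment N = 13, segment V = 11.
TTR = 11 / 13 = 0.85

0.85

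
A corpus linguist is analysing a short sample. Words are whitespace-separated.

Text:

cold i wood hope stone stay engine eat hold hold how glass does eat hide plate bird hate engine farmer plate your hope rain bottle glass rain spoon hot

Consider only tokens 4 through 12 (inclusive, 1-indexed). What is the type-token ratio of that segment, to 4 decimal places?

0.8889

Segment tokens 4–12: hope, stone, stay, engine, eat, hold, hold, how, glass
Segment N = 9, segment V = 8.
TTR = 8 / 9 = 0.8889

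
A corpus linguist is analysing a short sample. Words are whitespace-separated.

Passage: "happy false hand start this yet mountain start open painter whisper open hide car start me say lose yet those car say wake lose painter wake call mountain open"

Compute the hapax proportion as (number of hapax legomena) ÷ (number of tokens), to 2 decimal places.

0.31

Frequencies: start:3, open:3, yet:2, mountain:2, painter:2, car:2, say:2, lose:2, wake:2, happy:1, false:1, hand:1, this:1, whisper:1, hide:1, me:1, those:1, call:1
Hapax count = 9; token count = 29.
Ratio = 9 / 29 = 0.31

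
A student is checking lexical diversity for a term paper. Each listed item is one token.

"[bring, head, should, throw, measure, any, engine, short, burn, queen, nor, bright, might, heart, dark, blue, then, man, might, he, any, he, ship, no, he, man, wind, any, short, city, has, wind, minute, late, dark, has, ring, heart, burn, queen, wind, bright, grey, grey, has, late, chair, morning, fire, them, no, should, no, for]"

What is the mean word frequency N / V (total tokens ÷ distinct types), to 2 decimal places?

1.64

N = 54 tokens, V = 33 types.
Mean frequency = N / V = 54 / 33 = 1.64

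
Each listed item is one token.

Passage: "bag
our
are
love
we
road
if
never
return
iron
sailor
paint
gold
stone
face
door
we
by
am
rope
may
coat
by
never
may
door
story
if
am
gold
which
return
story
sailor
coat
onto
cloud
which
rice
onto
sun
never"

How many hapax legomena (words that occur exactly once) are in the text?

13

Frequencies: never:3, we:2, if:2, return:2, sailor:2, gold:2, door:2, by:2, am:2, may:2, coat:2, story:2, which:2, onto:2, bag:1, our:1, are:1, love:1, road:1, iron:1, … (7 more, each freq 1)
Hapax (freq=1): are, bag, cloud, face, iron, love, our, paint, rice, road, rope, stone, sun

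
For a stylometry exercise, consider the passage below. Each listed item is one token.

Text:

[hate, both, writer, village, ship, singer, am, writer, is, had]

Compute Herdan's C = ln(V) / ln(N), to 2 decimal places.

0.95

N = 10, V = 9.
ln(V) = 2.197225, ln(N) = 2.302585
C = 2.197225 / 2.302585 = 0.95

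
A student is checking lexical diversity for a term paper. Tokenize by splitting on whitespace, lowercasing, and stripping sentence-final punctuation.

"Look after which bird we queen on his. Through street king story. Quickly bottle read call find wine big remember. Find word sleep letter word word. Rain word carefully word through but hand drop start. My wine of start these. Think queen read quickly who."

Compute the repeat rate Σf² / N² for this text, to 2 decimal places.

Frequencies: word:5, queen:2, through:2, quickly:2, read:2, find:2, wine:2, start:2, look:1, after:1, which:1, bird:1, we:1, on:1, his:1, street:1, king:1, story:1, bottle:1, call:1, … (14 more, each freq 1)
Σf² = 79; N² = 2025
Repeat rate = 79 / 2025 = 0.04

0.04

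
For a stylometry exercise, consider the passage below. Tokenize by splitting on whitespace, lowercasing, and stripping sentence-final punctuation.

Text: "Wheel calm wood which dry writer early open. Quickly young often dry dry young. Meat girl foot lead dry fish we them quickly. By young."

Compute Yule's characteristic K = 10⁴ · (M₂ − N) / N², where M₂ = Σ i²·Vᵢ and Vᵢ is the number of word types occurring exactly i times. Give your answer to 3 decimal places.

Frequencies: dry:4, young:3, quickly:2, wheel:1, calm:1, wood:1, which:1, writer:1, early:1, open:1, often:1, meat:1, girl:1, foot:1, lead:1, fish:1, we:1, them:1, by:1
N = 25. Frequency spectrum: V_1=16, V_2=1, V_3=1, V_4=1
M₂ = 1²·16 + 2²·1 + 3²·1 + 4²·1 = 45
K = 10000 × (45 − 25) / 25² = 320.000

320.000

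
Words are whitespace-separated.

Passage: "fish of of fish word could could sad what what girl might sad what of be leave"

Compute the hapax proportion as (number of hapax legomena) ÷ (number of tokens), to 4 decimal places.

Frequencies: of:3, what:3, fish:2, could:2, sad:2, word:1, girl:1, might:1, be:1, leave:1
Hapax count = 5; token count = 17.
Ratio = 5 / 17 = 0.2941

0.2941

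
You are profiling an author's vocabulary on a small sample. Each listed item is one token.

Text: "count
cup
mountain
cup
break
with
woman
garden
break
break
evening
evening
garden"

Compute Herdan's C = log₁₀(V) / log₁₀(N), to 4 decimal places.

N = 13, V = 8.
log₁₀(V) = 0.903090, log₁₀(N) = 1.113943
C = 0.903090 / 1.113943 = 0.8107

0.8107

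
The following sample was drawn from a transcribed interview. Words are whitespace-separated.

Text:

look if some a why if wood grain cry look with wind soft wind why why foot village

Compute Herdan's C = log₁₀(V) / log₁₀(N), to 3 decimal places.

N = 18, V = 13.
log₁₀(V) = 1.113943, log₁₀(N) = 1.255273
C = 1.113943 / 1.255273 = 0.887

0.887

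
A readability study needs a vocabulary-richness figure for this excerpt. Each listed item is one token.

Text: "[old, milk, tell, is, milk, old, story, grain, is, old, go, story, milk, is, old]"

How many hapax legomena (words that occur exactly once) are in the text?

Frequencies: old:4, milk:3, is:3, story:2, tell:1, grain:1, go:1
Hapax (freq=1): go, grain, tell

3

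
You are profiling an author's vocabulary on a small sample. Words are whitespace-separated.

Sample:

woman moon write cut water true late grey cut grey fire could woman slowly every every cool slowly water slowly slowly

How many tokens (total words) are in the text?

21

Tokens: woman, moon, write, cut, water, true, late, grey, cut, grey, fire, could, woman, slowly, every, every, cool, slowly, water, slowly, slowly
N = 21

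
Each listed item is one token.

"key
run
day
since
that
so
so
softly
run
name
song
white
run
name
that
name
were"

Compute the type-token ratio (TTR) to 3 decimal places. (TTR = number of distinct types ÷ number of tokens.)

N = 17 tokens, V = 11 types.
TTR = V / N = 11 / 17 = 0.647

0.647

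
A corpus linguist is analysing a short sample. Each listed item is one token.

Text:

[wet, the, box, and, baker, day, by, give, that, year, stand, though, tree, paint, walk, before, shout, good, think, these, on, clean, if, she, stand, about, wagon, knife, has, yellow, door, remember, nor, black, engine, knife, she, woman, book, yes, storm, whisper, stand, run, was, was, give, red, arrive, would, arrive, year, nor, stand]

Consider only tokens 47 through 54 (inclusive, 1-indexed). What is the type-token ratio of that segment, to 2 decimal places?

0.88

Segment tokens 47–54: give, red, arrive, would, arrive, year, nor, stand
Segment N = 8, segment V = 7.
TTR = 7 / 8 = 0.88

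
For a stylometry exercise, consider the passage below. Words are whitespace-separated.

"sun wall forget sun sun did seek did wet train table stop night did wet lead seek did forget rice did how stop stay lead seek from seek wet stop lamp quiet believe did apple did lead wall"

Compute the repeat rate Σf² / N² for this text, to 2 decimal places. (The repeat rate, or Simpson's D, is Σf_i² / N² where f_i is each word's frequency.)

0.08

Frequencies: did:7, seek:4, sun:3, wet:3, stop:3, lead:3, wall:2, forget:2, train:1, table:1, night:1, rice:1, how:1, stay:1, from:1, lamp:1, quiet:1, believe:1, apple:1
Σf² = 120; N² = 1444
Repeat rate = 120 / 1444 = 0.08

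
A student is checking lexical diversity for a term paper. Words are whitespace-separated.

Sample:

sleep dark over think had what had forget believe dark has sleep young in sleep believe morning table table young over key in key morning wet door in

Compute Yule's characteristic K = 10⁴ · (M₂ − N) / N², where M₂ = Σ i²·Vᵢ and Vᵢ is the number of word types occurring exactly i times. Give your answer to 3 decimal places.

357.143

Frequencies: sleep:3, in:3, dark:2, over:2, had:2, believe:2, young:2, morning:2, table:2, key:2, think:1, what:1, forget:1, has:1, wet:1, door:1
N = 28. Frequency spectrum: V_1=6, V_2=8, V_3=2
M₂ = 1²·6 + 2²·8 + 3²·2 = 56
K = 10000 × (56 − 28) / 28² = 357.143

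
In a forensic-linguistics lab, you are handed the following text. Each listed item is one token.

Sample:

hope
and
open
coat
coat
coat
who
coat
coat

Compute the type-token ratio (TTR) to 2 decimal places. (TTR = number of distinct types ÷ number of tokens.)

0.56

N = 9 tokens, V = 5 types.
TTR = V / N = 5 / 9 = 0.56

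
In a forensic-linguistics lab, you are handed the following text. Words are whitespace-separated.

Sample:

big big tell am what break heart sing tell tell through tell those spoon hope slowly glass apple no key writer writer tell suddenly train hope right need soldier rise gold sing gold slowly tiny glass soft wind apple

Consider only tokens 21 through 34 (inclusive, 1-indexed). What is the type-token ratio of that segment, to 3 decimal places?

Segment tokens 21–34: writer, writer, tell, suddenly, train, hope, right, need, soldier, rise, gold, sing, gold, slowly
Segment N = 14, segment V = 12.
TTR = 12 / 14 = 0.857

0.857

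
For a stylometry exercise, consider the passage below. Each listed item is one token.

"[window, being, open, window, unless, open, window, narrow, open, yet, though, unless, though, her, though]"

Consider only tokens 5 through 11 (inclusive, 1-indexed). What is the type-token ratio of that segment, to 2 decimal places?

0.86

Segment tokens 5–11: unless, open, window, narrow, open, yet, though
Segment N = 7, segment V = 6.
TTR = 6 / 7 = 0.86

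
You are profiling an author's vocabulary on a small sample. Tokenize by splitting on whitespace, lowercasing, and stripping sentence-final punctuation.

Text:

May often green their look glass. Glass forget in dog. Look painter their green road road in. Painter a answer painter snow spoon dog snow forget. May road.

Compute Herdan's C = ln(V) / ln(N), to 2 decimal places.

0.81

N = 28, V = 15.
ln(V) = 2.708050, ln(N) = 3.332205
C = 2.708050 / 3.332205 = 0.81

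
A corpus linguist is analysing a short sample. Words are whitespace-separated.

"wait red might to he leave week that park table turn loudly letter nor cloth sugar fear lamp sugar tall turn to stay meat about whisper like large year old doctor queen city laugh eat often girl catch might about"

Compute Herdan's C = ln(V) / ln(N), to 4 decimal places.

0.9638

N = 40, V = 35.
ln(V) = 3.555348, ln(N) = 3.688879
C = 3.555348 / 3.688879 = 0.9638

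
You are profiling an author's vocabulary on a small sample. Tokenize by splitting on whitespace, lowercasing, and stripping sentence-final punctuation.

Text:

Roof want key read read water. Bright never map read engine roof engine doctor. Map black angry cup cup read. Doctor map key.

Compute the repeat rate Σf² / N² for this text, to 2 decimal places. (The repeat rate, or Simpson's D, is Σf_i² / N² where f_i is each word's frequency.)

0.10

Frequencies: read:4, map:3, roof:2, key:2, engine:2, doctor:2, cup:2, want:1, water:1, bright:1, never:1, black:1, angry:1
Σf² = 51; N² = 529
Repeat rate = 51 / 529 = 0.10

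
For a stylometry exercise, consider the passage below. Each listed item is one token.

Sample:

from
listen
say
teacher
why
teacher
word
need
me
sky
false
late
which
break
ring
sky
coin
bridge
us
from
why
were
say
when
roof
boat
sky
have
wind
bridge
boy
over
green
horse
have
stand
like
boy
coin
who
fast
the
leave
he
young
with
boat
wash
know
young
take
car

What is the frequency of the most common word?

3

Frequencies: sky:3, from:2, say:2, teacher:2, why:2, coin:2, bridge:2, boat:2, have:2, boy:2, young:2, listen:1, word:1, need:1, me:1, false:1, late:1, which:1, break:1, ring:1, … (20 more, each freq 1)
Most common: 'sky' with frequency 3.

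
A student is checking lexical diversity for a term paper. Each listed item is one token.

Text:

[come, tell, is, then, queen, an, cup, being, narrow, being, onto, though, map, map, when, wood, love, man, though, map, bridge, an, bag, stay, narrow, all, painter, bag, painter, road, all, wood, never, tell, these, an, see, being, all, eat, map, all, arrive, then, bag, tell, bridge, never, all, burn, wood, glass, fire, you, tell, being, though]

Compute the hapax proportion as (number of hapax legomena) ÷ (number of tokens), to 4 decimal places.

0.3158

Frequencies: all:5, tell:4, being:4, map:4, an:3, though:3, wood:3, bag:3, then:2, narrow:2, bridge:2, painter:2, never:2, come:1, is:1, queen:1, cup:1, onto:1, when:1, love:1, … (11 more, each freq 1)
Hapax count = 18; token count = 57.
Ratio = 18 / 57 = 0.3158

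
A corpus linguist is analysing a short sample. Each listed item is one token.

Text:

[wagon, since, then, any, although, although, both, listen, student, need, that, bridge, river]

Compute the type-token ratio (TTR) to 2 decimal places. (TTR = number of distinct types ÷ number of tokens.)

N = 13 tokens, V = 12 types.
TTR = V / N = 12 / 13 = 0.92

0.92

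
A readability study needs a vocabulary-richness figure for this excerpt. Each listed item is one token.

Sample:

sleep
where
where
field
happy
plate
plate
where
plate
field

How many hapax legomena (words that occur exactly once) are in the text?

Frequencies: where:3, plate:3, field:2, sleep:1, happy:1
Hapax (freq=1): happy, sleep

2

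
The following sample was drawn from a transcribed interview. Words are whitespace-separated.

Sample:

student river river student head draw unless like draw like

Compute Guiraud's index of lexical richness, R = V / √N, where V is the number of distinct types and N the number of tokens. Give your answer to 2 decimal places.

1.90

N = 10, V = 6.
√N = 3.162278
R = 6 / 3.162278 = 1.90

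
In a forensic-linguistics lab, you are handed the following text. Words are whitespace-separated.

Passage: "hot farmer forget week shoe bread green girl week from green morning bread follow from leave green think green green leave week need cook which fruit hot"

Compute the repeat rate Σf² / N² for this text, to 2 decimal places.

Frequencies: green:5, week:3, hot:2, bread:2, from:2, leave:2, farmer:1, forget:1, shoe:1, girl:1, morning:1, follow:1, think:1, need:1, cook:1, which:1, fruit:1
Σf² = 61; N² = 729
Repeat rate = 61 / 729 = 0.08

0.08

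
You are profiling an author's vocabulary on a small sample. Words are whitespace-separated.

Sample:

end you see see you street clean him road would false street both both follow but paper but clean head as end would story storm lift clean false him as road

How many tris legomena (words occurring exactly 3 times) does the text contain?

1

Frequencies: clean:3, end:2, you:2, see:2, street:2, him:2, road:2, would:2, false:2, both:2, but:2, as:2, follow:1, paper:1, head:1, story:1, storm:1, lift:1
Words with frequency 3: clean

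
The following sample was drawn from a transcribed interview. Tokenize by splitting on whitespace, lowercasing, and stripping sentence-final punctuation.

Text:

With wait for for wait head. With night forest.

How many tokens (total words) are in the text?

Tokens: with, wait, for, for, wait, head, with, night, forest
N = 9

9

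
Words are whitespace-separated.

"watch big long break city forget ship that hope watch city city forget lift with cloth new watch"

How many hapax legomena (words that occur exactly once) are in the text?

10

Frequencies: watch:3, city:3, forget:2, big:1, long:1, break:1, ship:1, that:1, hope:1, lift:1, with:1, cloth:1, new:1
Hapax (freq=1): big, break, cloth, hope, lift, long, new, ship, that, with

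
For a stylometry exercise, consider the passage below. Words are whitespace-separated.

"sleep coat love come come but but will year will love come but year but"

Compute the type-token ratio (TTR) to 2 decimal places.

0.47

N = 15 tokens, V = 7 types.
TTR = V / N = 7 / 15 = 0.47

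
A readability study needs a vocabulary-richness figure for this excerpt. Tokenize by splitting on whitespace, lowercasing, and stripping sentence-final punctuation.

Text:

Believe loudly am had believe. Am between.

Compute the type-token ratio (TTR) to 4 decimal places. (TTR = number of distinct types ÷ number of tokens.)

N = 7 tokens, V = 5 types.
TTR = V / N = 5 / 7 = 0.7143

0.7143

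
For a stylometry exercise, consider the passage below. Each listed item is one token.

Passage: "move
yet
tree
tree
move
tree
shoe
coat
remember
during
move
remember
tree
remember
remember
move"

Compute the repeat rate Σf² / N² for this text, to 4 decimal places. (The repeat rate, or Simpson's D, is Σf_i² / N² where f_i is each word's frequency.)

Frequencies: move:4, tree:4, remember:4, yet:1, shoe:1, coat:1, during:1
Σf² = 52; N² = 256
Repeat rate = 52 / 256 = 0.2031

0.2031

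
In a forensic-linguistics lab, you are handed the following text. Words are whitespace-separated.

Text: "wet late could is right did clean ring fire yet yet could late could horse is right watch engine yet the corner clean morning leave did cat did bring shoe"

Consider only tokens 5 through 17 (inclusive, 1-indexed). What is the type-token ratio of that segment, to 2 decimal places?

0.77

Segment tokens 5–17: right, did, clean, ring, fire, yet, yet, could, late, could, horse, is, right
Segment N = 13, segment V = 10.
TTR = 10 / 13 = 0.77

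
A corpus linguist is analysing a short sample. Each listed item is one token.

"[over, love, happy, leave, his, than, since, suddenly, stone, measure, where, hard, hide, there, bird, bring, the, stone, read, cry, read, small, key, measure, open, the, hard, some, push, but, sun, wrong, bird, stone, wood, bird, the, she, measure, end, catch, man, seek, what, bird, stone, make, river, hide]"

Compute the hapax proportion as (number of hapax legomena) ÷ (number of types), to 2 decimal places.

Frequencies: stone:4, bird:4, measure:3, the:3, hard:2, hide:2, read:2, over:1, love:1, happy:1, leave:1, his:1, than:1, since:1, suddenly:1, where:1, there:1, bring:1, cry:1, small:1, … (16 more, each freq 1)
Hapax count = 29; type count = 36.
Ratio = 29 / 36 = 0.81

0.81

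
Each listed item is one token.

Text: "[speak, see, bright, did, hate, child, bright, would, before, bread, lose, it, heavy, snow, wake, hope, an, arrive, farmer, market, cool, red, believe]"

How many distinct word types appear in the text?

Distinct types: {an, arrive, before, believe, bread, bright, child, cool, did, farmer, hate, heavy, hope, it, lose, market, red, see, snow, speak, wake, would}
V = 22

22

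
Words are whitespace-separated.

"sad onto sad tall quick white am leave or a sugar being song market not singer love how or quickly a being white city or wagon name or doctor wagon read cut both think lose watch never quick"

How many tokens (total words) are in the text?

38

Tokens: sad, onto, sad, tall, quick, white, am, leave, or, a, sugar, being, song, market, not, singer, love, how, or, quickly, a, being, white, city, or, wagon, name, or, doctor, wagon, read, cut, both, think, lose, watch, never, quick
N = 38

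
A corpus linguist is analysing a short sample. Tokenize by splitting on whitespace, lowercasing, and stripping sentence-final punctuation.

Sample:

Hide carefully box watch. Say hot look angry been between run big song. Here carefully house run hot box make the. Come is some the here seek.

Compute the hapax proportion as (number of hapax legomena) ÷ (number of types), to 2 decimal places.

Frequencies: carefully:2, box:2, hot:2, run:2, here:2, the:2, hide:1, watch:1, say:1, look:1, angry:1, been:1, between:1, big:1, song:1, house:1, make:1, come:1, is:1, some:1, … (1 more, each freq 1)
Hapax count = 15; type count = 21.
Ratio = 15 / 21 = 0.71

0.71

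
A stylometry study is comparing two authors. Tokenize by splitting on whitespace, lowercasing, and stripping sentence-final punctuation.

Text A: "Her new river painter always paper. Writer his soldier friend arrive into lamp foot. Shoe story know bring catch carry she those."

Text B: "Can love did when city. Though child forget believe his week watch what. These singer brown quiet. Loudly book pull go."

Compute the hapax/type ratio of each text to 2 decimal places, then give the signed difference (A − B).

0.00

A: hapax=22, V=22, ratio=1.00
B: hapax=21, V=21, ratio=1.00
Difference = 1.00 − 1.00 = 0.00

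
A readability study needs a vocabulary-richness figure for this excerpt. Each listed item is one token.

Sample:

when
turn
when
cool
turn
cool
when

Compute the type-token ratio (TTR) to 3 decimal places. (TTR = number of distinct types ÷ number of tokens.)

N = 7 tokens, V = 3 types.
TTR = V / N = 3 / 7 = 0.429

0.429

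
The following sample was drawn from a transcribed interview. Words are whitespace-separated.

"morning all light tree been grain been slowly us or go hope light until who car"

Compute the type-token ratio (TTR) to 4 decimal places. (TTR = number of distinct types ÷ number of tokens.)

N = 16 tokens, V = 14 types.
TTR = V / N = 14 / 16 = 0.8750

0.8750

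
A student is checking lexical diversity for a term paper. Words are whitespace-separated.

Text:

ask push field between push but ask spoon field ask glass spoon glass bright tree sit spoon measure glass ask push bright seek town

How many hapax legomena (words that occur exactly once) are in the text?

7

Frequencies: ask:4, push:3, spoon:3, glass:3, field:2, bright:2, between:1, but:1, tree:1, sit:1, measure:1, seek:1, town:1
Hapax (freq=1): between, but, measure, seek, sit, town, tree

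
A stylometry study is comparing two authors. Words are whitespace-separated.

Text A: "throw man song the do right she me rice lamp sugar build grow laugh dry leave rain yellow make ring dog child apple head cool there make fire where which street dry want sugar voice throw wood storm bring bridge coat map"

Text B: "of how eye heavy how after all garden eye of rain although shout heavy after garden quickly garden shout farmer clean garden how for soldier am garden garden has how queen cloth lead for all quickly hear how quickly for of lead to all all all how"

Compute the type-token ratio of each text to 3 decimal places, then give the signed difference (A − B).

TTR(A) = 38/42 = 0.905
TTR(B) = 22/47 = 0.468
Difference = 0.905 − 0.468 = 0.437

0.437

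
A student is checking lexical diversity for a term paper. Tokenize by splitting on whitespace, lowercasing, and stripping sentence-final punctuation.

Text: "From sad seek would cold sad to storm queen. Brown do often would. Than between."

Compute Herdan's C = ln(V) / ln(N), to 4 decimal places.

N = 15, V = 13.
ln(V) = 2.564949, ln(N) = 2.708050
C = 2.564949 / 2.708050 = 0.9472

0.9472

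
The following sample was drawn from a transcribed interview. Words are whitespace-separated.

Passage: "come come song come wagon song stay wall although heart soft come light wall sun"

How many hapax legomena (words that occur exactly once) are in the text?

Frequencies: come:4, song:2, wall:2, wagon:1, stay:1, although:1, heart:1, soft:1, light:1, sun:1
Hapax (freq=1): although, heart, light, soft, stay, sun, wagon

7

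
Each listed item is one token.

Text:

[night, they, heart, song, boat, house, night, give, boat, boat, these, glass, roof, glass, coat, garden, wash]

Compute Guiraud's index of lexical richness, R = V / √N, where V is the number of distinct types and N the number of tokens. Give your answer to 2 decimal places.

N = 17, V = 13.
√N = 4.123106
R = 13 / 4.123106 = 3.15

3.15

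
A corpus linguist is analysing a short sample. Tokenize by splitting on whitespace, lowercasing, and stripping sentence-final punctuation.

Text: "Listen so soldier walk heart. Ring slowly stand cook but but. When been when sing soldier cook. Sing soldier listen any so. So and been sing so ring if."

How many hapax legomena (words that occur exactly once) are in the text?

7

Frequencies: so:4, soldier:3, sing:3, listen:2, ring:2, cook:2, but:2, when:2, been:2, walk:1, heart:1, slowly:1, stand:1, any:1, and:1, if:1
Hapax (freq=1): and, any, heart, if, slowly, stand, walk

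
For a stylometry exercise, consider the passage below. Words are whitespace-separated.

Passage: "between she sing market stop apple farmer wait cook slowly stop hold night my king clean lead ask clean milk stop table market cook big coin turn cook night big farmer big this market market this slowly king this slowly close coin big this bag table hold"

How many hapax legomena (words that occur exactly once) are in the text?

12

Frequencies: market:4, big:4, this:4, stop:3, cook:3, slowly:3, farmer:2, hold:2, night:2, king:2, clean:2, table:2, coin:2, between:1, she:1, sing:1, apple:1, wait:1, my:1, lead:1, … (5 more, each freq 1)
Hapax (freq=1): apple, ask, bag, between, close, lead, milk, my, she, sing, turn, wait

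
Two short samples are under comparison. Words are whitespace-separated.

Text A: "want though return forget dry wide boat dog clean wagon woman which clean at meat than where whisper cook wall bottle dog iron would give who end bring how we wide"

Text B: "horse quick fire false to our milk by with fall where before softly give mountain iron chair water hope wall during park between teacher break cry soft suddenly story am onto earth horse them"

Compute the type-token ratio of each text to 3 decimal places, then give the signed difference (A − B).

TTR(A) = 28/31 = 0.903
TTR(B) = 33/34 = 0.971
Difference = 0.903 − 0.971 = -0.068

-0.068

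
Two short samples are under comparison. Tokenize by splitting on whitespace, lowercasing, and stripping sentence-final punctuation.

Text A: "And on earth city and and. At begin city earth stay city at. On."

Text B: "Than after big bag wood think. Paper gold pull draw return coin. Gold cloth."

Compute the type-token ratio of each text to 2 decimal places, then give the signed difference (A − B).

-0.43

TTR(A) = 7/14 = 0.50
TTR(B) = 13/14 = 0.93
Difference = 0.50 − 0.93 = -0.43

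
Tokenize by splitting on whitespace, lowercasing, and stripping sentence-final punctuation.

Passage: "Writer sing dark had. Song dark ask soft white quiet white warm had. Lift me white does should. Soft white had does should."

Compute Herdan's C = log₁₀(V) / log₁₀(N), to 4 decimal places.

0.8417

N = 23, V = 14.
log₁₀(V) = 1.146128, log₁₀(N) = 1.361728
C = 1.146128 / 1.361728 = 0.8417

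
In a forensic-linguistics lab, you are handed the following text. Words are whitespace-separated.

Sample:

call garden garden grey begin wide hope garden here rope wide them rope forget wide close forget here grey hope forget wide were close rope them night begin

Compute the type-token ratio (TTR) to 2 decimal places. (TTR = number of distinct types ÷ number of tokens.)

0.46

N = 28 tokens, V = 13 types.
TTR = V / N = 13 / 28 = 0.46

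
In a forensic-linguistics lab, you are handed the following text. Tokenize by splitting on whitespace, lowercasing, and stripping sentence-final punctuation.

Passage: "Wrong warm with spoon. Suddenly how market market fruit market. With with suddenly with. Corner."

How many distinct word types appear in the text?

Distinct types: {corner, fruit, how, market, spoon, suddenly, warm, with, wrong}
V = 9

9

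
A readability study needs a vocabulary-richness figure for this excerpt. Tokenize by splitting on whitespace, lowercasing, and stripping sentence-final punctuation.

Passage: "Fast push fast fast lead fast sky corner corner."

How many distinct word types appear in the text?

Distinct types: {corner, fast, lead, push, sky}
V = 5

5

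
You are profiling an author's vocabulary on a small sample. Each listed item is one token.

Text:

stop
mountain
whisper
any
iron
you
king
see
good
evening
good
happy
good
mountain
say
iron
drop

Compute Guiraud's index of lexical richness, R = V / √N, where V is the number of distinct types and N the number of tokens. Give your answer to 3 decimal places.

N = 17, V = 13.
√N = 4.123106
R = 13 / 4.123106 = 3.153

3.153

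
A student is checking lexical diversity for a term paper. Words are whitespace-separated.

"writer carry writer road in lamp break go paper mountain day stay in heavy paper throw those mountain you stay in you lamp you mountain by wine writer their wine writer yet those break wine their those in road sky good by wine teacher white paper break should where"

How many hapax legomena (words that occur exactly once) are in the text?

Frequencies: writer:4, in:4, wine:4, break:3, paper:3, mountain:3, those:3, you:3, road:2, lamp:2, stay:2, by:2, their:2, carry:1, go:1, day:1, heavy:1, throw:1, yet:1, sky:1, … (5 more, each freq 1)
Hapax (freq=1): carry, day, go, good, heavy, should, sky, teacher, throw, where, white, yet

12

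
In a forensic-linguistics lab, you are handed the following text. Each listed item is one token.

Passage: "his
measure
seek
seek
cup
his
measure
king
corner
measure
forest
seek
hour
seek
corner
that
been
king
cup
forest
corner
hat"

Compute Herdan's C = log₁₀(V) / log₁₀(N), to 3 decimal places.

N = 22, V = 11.
log₁₀(V) = 1.041393, log₁₀(N) = 1.342423
C = 1.041393 / 1.342423 = 0.776

0.776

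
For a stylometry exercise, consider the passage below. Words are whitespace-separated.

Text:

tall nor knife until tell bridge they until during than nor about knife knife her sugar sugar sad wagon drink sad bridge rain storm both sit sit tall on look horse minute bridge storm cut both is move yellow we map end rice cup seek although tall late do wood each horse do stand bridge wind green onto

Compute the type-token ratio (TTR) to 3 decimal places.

0.724

N = 58 tokens, V = 42 types.
TTR = V / N = 42 / 58 = 0.724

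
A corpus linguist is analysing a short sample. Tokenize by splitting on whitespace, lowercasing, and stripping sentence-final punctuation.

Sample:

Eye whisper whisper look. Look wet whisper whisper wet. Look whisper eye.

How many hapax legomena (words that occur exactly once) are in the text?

0

Frequencies: whisper:5, look:3, eye:2, wet:2
Hapax (freq=1): (none)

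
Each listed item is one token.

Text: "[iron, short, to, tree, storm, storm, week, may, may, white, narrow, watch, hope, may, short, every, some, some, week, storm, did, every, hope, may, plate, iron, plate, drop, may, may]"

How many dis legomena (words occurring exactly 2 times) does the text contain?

Frequencies: may:6, storm:3, iron:2, short:2, week:2, hope:2, every:2, some:2, plate:2, to:1, tree:1, white:1, narrow:1, watch:1, did:1, drop:1
Words with frequency 2: every, hope, iron, plate, short, some, week

7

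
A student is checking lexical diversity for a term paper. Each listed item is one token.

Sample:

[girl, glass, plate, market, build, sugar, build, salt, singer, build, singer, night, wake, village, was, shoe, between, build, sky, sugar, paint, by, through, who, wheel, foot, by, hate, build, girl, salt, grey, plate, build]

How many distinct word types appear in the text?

23

Distinct types: {between, build, by, foot, girl, glass, grey, hate, market, night, paint, plate, salt, shoe, singer, sky, sugar, through, village, wake, was, wheel, who}
V = 23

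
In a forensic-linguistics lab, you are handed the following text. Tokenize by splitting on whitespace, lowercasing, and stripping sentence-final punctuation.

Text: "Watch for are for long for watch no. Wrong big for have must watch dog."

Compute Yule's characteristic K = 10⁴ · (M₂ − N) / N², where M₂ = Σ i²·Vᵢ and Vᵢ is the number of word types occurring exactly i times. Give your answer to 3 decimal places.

Frequencies: for:4, watch:3, are:1, long:1, no:1, wrong:1, big:1, have:1, must:1, dog:1
N = 15. Frequency spectrum: V_1=8, V_3=1, V_4=1
M₂ = 1²·8 + 3²·1 + 4²·1 = 33
K = 10000 × (33 − 15) / 15² = 800.000

800.000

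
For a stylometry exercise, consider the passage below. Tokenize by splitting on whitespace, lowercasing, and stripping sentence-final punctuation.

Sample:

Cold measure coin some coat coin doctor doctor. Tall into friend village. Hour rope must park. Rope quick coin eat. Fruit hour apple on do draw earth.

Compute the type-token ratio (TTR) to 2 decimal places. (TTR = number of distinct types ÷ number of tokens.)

0.81

N = 27 tokens, V = 22 types.
TTR = V / N = 22 / 27 = 0.81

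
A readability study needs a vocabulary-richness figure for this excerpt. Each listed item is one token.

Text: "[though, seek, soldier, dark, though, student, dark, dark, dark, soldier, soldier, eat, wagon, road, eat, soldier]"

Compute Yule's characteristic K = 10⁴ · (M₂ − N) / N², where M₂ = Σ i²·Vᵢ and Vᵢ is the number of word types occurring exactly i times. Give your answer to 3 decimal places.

1093.750

Frequencies: soldier:4, dark:4, though:2, eat:2, seek:1, student:1, wagon:1, road:1
N = 16. Frequency spectrum: V_1=4, V_2=2, V_4=2
M₂ = 1²·4 + 2²·2 + 4²·2 = 44
K = 10000 × (44 − 16) / 16² = 1093.750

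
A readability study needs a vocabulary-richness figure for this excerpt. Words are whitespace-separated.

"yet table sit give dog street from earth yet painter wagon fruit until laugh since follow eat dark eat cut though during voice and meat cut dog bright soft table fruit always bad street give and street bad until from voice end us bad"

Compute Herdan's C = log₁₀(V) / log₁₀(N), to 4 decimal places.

0.8898

N = 44, V = 29.
log₁₀(V) = 1.462398, log₁₀(N) = 1.643453
C = 1.462398 / 1.643453 = 0.8898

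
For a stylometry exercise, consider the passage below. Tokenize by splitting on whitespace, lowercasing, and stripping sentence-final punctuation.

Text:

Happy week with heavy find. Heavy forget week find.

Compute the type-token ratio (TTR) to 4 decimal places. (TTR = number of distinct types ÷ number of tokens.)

N = 9 tokens, V = 6 types.
TTR = V / N = 6 / 9 = 0.6667

0.6667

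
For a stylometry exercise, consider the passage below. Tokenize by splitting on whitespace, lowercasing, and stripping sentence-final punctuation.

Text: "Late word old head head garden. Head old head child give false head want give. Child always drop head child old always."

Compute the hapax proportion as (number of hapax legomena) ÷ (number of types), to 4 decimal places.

0.5455

Frequencies: head:6, old:3, child:3, give:2, always:2, late:1, word:1, garden:1, false:1, want:1, drop:1
Hapax count = 6; type count = 11.
Ratio = 6 / 11 = 0.5455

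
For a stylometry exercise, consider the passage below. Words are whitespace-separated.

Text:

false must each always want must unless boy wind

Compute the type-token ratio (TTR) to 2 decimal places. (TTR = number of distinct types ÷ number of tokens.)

N = 9 tokens, V = 8 types.
TTR = V / N = 8 / 9 = 0.89

0.89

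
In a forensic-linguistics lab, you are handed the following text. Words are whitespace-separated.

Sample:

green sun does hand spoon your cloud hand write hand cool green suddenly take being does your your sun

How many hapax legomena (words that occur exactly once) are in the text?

7

Frequencies: hand:3, your:3, green:2, sun:2, does:2, spoon:1, cloud:1, write:1, cool:1, suddenly:1, take:1, being:1
Hapax (freq=1): being, cloud, cool, spoon, suddenly, take, write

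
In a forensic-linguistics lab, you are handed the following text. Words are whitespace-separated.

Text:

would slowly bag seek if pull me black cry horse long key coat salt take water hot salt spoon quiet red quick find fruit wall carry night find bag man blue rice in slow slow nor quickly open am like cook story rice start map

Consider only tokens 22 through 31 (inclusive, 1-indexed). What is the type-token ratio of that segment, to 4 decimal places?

0.9000

Segment tokens 22–31: quick, find, fruit, wall, carry, night, find, bag, man, blue
Segment N = 10, segment V = 9.
TTR = 9 / 10 = 0.9000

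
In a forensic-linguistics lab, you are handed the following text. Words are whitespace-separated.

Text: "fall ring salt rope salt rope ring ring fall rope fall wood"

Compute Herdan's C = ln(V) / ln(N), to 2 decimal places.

0.65

N = 12, V = 5.
ln(V) = 1.609438, ln(N) = 2.484907
C = 1.609438 / 2.484907 = 0.65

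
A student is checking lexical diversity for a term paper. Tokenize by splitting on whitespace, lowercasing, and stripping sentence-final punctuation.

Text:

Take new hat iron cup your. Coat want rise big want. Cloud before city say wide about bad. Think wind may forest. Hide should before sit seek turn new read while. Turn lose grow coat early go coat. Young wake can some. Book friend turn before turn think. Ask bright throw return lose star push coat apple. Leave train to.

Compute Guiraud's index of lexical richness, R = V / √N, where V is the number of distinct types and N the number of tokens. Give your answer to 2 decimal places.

N = 60, V = 48.
√N = 7.745967
R = 48 / 7.745967 = 6.20

6.20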